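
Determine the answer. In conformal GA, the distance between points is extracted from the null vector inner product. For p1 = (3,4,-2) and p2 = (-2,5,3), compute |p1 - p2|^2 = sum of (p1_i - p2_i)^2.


p1 - p2 = (5, -1, -5)
|p1 - p2|^2 = 5^2 + (-1)^2 + (-5)^2
= 25 + 1 + 25
= 51


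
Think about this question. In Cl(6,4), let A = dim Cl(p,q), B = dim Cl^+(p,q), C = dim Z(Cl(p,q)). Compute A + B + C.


n = 6 + 4 = 10
Total dim = 2^10 = 1024
Even subalgebra dim = 2^9 = 512
n is even, so center dim = 1
Sum = 1024 + 512 + 1 = 1537


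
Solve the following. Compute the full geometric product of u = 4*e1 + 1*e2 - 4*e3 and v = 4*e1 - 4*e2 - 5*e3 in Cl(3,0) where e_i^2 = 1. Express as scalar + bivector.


In Cl(3,0): e_i^2 = 1, e_ie_j = -e_je_i for i != j.
Scalar part = u . v = 4*4 + 1*(-4) + (-4)*(-5)
= 16 + (-4) + 20 = 32
e12 coeff = 4*(-4) - 1*4 = -16 - 4 = -20
e13 coeff = 4*(-5) - (-4)*4 = -20 - (-16) = -4
e23 coeff = 1*(-5) - (-4)*(-4) = -5 - 16 = -21
uv = 32 - 20*e12 - 4*e13 - 21*e23


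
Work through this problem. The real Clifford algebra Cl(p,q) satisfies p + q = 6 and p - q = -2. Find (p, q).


We need p + q = 6 and p - q = -2.
Adding: 2p = 6 + (-2) = 4, so p = 2.
Then q = 6 - 2 = 4.
(p, q) = (2, 4)


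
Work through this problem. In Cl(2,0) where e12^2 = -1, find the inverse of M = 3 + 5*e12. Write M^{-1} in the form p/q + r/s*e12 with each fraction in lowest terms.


M = 3 + 5*e12, where e12^2 = -1.
Since M commutes with its reverse ~M = a - b*e12, M * ~M = a^2 - b^2*e12^2 = a^2 + b^2.
So M^{-1} = ~M / (a^2 + b^2) = (a - b*e12)/(a^2 + b^2).
a^2 + b^2 = 9 + 25 = 34
Scalar part = 3/34 = 3/34
Bivector coeff = -5/34 = -5/34
M^{-1} = 3/34 - 5/34*e12


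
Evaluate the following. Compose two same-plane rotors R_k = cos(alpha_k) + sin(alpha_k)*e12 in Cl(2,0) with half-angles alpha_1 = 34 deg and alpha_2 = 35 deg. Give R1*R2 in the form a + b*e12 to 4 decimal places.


Same-plane rotors commute and their half-angles add:
R1*R2 = cos(a1 + a2) + sin(a1 + a2)*e12.
a1 + a2 = 34 + 35 = 69 deg
cos(69 deg) = 0.3584
sin(69 deg) = 0.9336
R1*R2 = 0.3584 + 0.9336*e12


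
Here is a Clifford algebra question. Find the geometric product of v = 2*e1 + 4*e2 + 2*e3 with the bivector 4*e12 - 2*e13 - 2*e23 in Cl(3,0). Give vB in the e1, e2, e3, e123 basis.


vB has grade-1 (vector) and grade-3 (trivector) parts: vB = (v _| B) + (v ^ B).
Vector part <vB>_1:
  e1: -v2*b12 - v3*b13 = -(4)*(4) - (2)*(-2) = -12
  e2: v1*b12 - v3*b23 = (2)*(4) - (2)*(-2) = 12
  e3: v1*b13 + v2*b23 = (2)*(-2) + (4)*(-2) = -12
Trivector part <vB>_3:
  e123: v1*b23 - v2*b13 + v3*b12 = (2)*(-2) - (4)*(-2) + (2)*(4) = 12
vB = -12*e1 + 12*e2 - 12*e3 + 12*e123


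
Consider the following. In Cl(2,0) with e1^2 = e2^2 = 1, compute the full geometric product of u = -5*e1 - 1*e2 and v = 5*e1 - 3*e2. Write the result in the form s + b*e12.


Expand: (-5*e1 - 1*e2)(5*e1 - 3*e2)
= (-5)*5*e1e1 + (-5)*(-3)*e1e2 + (-1)*5*e2e1 + (-1)*(-3)*e2e2
Using e1^2 = e2^2 = 1, e2e1 = -e1e2:
Scalar part s = (-5)*5 + (-1)*(-3) = -25 + 3 = -22
Bivector part b = (-5)*(-3) - (-1)*5 = 15 - (-5) = 20
uv = -22 + 20*e12


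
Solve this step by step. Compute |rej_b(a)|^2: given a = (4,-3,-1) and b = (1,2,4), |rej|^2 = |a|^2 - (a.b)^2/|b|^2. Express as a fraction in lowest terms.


|a|^2 = 4^2 + (-3)^2 + (-1)^2 = 26
|b|^2 = 1^2 + 2^2 + 4^2 = 21
a . b = 4*1 + (-3)*2 + (-1)*4 = -6
(a.b)^2 = (-6)^2 = 36
|rej|^2 = 26 - 36/21
= (546 - 36)/21
= 510/21
In lowest terms: 170/7


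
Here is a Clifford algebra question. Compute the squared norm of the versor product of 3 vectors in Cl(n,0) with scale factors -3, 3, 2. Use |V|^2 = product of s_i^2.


Each vector v_i has |v_i|^2 = s_i^2
Squared scales: (-3)^2 = 9, 3^2 = 9, 2^2 = 4
|V|^2 = 9 * 9 * 4
= 324


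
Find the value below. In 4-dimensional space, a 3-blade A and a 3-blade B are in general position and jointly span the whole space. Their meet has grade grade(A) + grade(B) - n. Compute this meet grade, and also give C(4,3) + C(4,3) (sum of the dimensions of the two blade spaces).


Meet grade = grade(A) + grade(B) - n
= 3 + 3 - 4 = 2
C(4,3) = 4
C(4,3) = 4
dim_A + dim_B = 4 + 4 = 8


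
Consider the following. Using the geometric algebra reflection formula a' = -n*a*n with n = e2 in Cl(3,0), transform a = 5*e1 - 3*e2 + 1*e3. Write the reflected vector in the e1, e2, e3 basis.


Reflection formula: a' = -n*a*n, with n = e2 (unit vector, n^2 = 1).
For reflection through hyperplane perp to e2:
The component along e2 flips sign, others stay.
a = (5, -3, 1)
a' = (5, 3, 1)
a' = 5*e1 + 3*e2 + 1*e3


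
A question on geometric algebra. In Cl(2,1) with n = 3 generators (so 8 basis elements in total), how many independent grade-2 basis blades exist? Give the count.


Number of grade-k basis blades in Cl(p,q) with n = p + q is C(n, k).
n = 2 + 1 = 3
C(3, 2) = 3! / (2! * 1!)
= 6 / (2 * 1)
= 3


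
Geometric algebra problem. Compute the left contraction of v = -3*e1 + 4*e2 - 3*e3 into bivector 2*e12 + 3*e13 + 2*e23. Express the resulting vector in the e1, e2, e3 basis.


Left contraction v _| B = <vB>_1 (grade-1 part of the geometric product vB).
Using e1_|e12 = e2, e2_|e12 = -e1, e1_|e13 = e3, e3_|e13 = -e1, e2_|e23 = e3, e3_|e23 = -e2:
e1 coeff: -v2*b12 - v3*b13 = -(4)*(2) - (-3)*(3) = 1
e2 coeff: v1*b12 - v3*b23 = (-3)*(2) - (-3)*(2) = 0
e3 coeff: v1*b13 + v2*b23 = (-3)*(3) + (4)*(2) = -1
v _| B = 1*e1 + 0*e2 - 1*e3


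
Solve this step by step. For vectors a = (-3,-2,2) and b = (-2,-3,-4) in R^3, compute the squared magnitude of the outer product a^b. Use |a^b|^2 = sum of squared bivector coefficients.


a wedge b = (a1*b2 - a2*b1)*e12 + (a1*b3 - a3*b1)*e13 + (a2*b3 - a3*b2)*e23
e12 coeff: (-3)*(-3) - (-2)*(-2) = 9 - 4 = 5
e13 coeff: (-3)*(-4) - 2*(-2) = 12 - (-4) = 16
e23 coeff: (-2)*(-4) - 2*(-3) = 8 - (-6) = 14
|a wedge b|^2 = 5^2 + 16^2 + 14^2
= 25 + 256 + 196
= 477


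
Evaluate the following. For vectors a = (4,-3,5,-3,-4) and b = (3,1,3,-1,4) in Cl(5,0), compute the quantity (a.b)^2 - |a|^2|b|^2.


a . b = 4*3 + (-3)*1 + 5*3 + (-3)*(-1) + (-4)*4
= 12 + (-3) + 15 + 3 + (-16) = 11
|a|^2 = 4^2 + (-3)^2 + 5^2 + (-3)^2 + (-4)^2 = 75
|b|^2 = 3^2 + 1^2 + 3^2 + (-1)^2 + 4^2 = 36
(a.b)^2 = 11^2 = 121
|a|^2 * |b|^2 = 75 * 36 = 2700
Result = 121 - 2700 = -2579


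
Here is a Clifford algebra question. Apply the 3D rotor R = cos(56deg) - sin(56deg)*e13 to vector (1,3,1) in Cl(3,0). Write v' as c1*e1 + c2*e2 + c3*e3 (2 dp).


Rotor R = cos(56deg) - sin(56deg)*e13
Rotation angle theta = 2 * 56 = 112 degrees in the e13 plane (e1 -> e3).
The component perpendicular to the plane (e2) is invariant: v'_2 = v2 = 3.00
cos(112deg) = -0.3746, sin(112deg) = 0.9272
v'_1 = v1*cos(theta) - v3*sin(theta) = 1*(-0.3746) - 1*0.9272 = -1.30
v'_3 = v1*sin(theta) + v3*cos(theta) = 1*0.9272 + 1*(-0.3746) = 0.55
v' = -1.30*e1 + 3.00*e2 + 0.55*e3


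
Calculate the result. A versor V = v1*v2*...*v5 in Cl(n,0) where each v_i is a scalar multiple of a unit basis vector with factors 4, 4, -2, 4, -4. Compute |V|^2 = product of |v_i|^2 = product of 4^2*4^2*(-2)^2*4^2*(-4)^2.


Each vector v_i has |v_i|^2 = s_i^2
Squared scales: 4^2 = 16, 4^2 = 16, (-2)^2 = 4, 4^2 = 16, (-4)^2 = 16
|V|^2 = 16 * 16 * 4 * 16 * 16
= 262144


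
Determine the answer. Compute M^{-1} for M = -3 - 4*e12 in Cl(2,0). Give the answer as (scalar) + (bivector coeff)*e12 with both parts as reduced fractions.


M = -3 - 4*e12, where e12^2 = -1.
Since M commutes with its reverse ~M = a - b*e12, M * ~M = a^2 - b^2*e12^2 = a^2 + b^2.
So M^{-1} = ~M / (a^2 + b^2) = (a - b*e12)/(a^2 + b^2).
a^2 + b^2 = 9 + 16 = 25
Scalar part = -3/25 = -3/25
Bivector coeff = 4/25 = 4/25
M^{-1} = -3/25 + 4/25*e12


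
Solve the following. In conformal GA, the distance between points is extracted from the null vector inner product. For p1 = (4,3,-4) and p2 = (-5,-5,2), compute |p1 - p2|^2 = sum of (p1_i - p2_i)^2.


p1 - p2 = (9, 8, -6)
|p1 - p2|^2 = 9^2 + 8^2 + (-6)^2
= 81 + 64 + 36
= 181


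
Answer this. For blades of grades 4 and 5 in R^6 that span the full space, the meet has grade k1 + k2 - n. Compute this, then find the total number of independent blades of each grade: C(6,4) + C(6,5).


Meet grade = grade(A) + grade(B) - n
= 4 + 5 - 6 = 3
C(6,4) = 15
C(6,5) = 6
dim_A + dim_B = 15 + 6 = 21


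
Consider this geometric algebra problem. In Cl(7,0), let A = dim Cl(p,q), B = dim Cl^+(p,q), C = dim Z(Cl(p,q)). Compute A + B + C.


n = 7 + 0 = 7
Total dim = 2^7 = 128
Even subalgebra dim = 2^6 = 64
n is odd, so center dim = 2
Sum = 128 + 64 + 2 = 194


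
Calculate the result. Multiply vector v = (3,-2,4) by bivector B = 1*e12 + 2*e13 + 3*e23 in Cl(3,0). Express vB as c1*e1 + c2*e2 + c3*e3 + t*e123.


vB has grade-1 (vector) and grade-3 (trivector) parts: vB = (v _| B) + (v ^ B).
Vector part <vB>_1:
  e1: -v2*b12 - v3*b13 = -(-2)*(1) - (4)*(2) = -6
  e2: v1*b12 - v3*b23 = (3)*(1) - (4)*(3) = -9
  e3: v1*b13 + v2*b23 = (3)*(2) + (-2)*(3) = 0
Trivector part <vB>_3:
  e123: v1*b23 - v2*b13 + v3*b12 = (3)*(3) - (-2)*(2) + (4)*(1) = 17
vB = -6*e1 - 9*e2 + 0*e3 + 17*e123


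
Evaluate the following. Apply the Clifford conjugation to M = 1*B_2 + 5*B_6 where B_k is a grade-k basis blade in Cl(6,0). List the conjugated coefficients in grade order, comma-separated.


Clifford conjugate sign for grade k: (-1)^(k(k+1)/2)
Grade 2: (-1)^(2*3/2) = (-1)^3 = -1, coeff 1 -> -1
Grade 6: (-1)^(6*7/2) = (-1)^21 = -1, coeff 5 -> -5
Conjugated coefficients: -1, -5


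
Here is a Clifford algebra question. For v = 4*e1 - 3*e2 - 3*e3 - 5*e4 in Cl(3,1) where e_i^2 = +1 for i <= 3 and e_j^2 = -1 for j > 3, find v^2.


v^2 = sum of c_i^2 * e_i^2
Positive signature terms (e_i^2 = +1): 4^2 + (-3)^2 + (-3)^2 = 34
Negative signature terms (e_j^2 = -1): (-5)^2 = 25
v^2 = 34 - 25 = 9


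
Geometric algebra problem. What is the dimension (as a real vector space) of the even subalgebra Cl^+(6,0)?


Even subalgebra dimension = 2^(n-1)
n = 6 + 0 = 6
2^(6 - 1) = 2^5 = 32
Verification: sum of C(6,k) for even k = 1 + 15 + 15 + 1 = 32
Result = 32


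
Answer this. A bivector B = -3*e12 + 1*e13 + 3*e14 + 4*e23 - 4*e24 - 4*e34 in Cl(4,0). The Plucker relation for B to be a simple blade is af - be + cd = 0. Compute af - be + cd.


Plucker relation: af - be + cd
a*f = (-3)*(-4) = 12
b*e = 1*(-4) = -4
c*d = 3*4 = 12
af - be + cd = 12 - (-4) + 12
= 28


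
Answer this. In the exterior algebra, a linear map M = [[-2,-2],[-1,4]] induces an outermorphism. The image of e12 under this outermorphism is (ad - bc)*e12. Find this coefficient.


The outermorphism of a linear map f sends e1^e2 to f(e1)^f(e2).
f(e1) = -2*e1 - 1*e2
f(e2) = -2*e1 + 4*e2
f(e1) ^ f(e2) = (-2*e1 - 1*e2) ^ (-2*e1 + 4*e2)
= (-2)*4*e12 + (-1)*(-2)*e21
= (-8 - 2)*e12
= -10*e12
Coefficient = -10


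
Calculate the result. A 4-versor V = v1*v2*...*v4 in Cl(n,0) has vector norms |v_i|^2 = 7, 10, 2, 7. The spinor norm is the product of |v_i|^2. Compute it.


Spinor norm N(V) = |v1|^2 * |v2|^2 * ... * |v4|^2
= 7 * 10 * 2 * 7
Running product: 7, 70, 140, 980
N(V) = 980


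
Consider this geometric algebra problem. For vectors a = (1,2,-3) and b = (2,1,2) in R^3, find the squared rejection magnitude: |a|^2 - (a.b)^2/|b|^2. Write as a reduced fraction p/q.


|a|^2 = 1^2 + 2^2 + (-3)^2 = 14
|b|^2 = 2^2 + 1^2 + 2^2 = 9
a . b = 1*2 + 2*1 + (-3)*2 = -2
(a.b)^2 = (-2)^2 = 4
|rej|^2 = 14 - 4/9
= (126 - 4)/9
= 122/9
In lowest terms: 122/9


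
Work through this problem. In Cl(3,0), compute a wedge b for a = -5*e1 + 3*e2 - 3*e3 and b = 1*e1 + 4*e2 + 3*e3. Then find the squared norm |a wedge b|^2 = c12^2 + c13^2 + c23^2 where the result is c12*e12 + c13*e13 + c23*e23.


a wedge b = (a1*b2 - a2*b1)*e12 + (a1*b3 - a3*b1)*e13 + (a2*b3 - a3*b2)*e23
e12 coeff: (-5)*4 - 3*1 = -20 - 3 = -23
e13 coeff: (-5)*3 - (-3)*1 = -15 - (-3) = -12
e23 coeff: 3*3 - (-3)*4 = 9 - (-12) = 21
|a wedge b|^2 = (-23)^2 + (-12)^2 + 21^2
= 529 + 144 + 441
= 1114


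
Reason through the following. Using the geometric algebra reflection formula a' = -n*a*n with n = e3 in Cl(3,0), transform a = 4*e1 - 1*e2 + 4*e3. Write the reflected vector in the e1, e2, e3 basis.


Reflection formula: a' = -n*a*n, with n = e3 (unit vector, n^2 = 1).
For reflection through hyperplane perp to e3:
The component along e3 flips sign, others stay.
a = (4, -1, 4)
a' = (4, -1, -4)
a' = 4*e1 - 1*e2 - 4*e3


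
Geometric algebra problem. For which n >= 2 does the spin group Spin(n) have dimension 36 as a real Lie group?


dim Spin(n) = dim so(n) = n(n-1)/2.
Solve n(n-1)/2 = 36, i.e. n^2 - n - 72 = 0.
Discriminant = 1 + 8*36 = 289
n = (1 + sqrt(289))/2 = (1 + 17)/2 = 9


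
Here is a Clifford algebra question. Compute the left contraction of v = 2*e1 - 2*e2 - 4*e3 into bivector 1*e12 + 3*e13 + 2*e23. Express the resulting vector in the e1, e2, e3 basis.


Left contraction v _| B = <vB>_1 (grade-1 part of the geometric product vB).
Using e1_|e12 = e2, e2_|e12 = -e1, e1_|e13 = e3, e3_|e13 = -e1, e2_|e23 = e3, e3_|e23 = -e2:
e1 coeff: -v2*b12 - v3*b13 = -(-2)*(1) - (-4)*(3) = 14
e2 coeff: v1*b12 - v3*b23 = (2)*(1) - (-4)*(2) = 10
e3 coeff: v1*b13 + v2*b23 = (2)*(3) + (-2)*(2) = 2
v _| B = 14*e1 + 10*e2 + 2*e3


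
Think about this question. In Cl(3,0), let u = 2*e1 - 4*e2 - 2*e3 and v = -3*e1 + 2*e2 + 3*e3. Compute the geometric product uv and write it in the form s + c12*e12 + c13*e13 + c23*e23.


In Cl(3,0): e_i^2 = 1, e_ie_j = -e_je_i for i != j.
Scalar part = u . v = 2*(-3) + (-4)*2 + (-2)*3
= -6 + (-8) + (-6) = -20
e12 coeff = 2*2 - (-4)*(-3) = 4 - 12 = -8
e13 coeff = 2*3 - (-2)*(-3) = 6 - 6 = 0
e23 coeff = (-4)*3 - (-2)*2 = -12 - (-4) = -8
uv = -20 - 8*e12 + 0*e13 - 8*e23


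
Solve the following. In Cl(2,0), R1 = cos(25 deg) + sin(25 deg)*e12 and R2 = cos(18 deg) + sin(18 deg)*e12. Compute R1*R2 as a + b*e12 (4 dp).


Same-plane rotors commute and their half-angles add:
R1*R2 = cos(a1 + a2) + sin(a1 + a2)*e12.
a1 + a2 = 25 + 18 = 43 deg
cos(43 deg) = 0.7314
sin(43 deg) = 0.6820
R1*R2 = 0.7314 + 0.6820*e12


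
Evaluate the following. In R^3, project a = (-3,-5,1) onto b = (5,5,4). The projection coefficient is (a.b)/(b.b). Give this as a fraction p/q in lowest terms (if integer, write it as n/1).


Projection coefficient = (a . b) / (b . b)
a . b = (-3)*5 + (-5)*5 + 1*4
= -15 + (-25) + 4 = -36
b . b = 5^2 + 5^2 + 4^2
= 25 + 25 + 16 = 66
Coefficient = -36/66
In lowest terms: -6/11


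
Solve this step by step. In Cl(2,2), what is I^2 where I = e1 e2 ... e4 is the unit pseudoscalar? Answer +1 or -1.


The pseudoscalar I = e1...e_n (product of all n generators) of Cl(p,q) satisfies I^2 = (-1)^(q + n(n-1)/2).
p = 2, q = 2, n = p + q = 4
n(n-1)/2 = 4 * 3 / 2 = 6
Exponent = q + n(n-1)/2 = 2 + 6 = 8
I^2 = (-1)^8 = +1


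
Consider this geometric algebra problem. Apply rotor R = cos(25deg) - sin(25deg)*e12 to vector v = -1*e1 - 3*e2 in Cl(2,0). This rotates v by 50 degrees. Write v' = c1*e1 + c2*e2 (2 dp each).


Rotor R = cos(25deg) - sin(25deg)*e12
Rotation angle theta = 2 * 25 = 50 degrees
v' = R*v*~R rotates v by theta.
cos(50deg) = 0.6428, sin(50deg) = 0.7660
v'_1 = -1*cos(50deg) - (-3)*sin(50deg)
= -1*0.6428 - (-3)*0.7660
= 1.66
v'_2 = -1*sin(50deg) + (-3)*cos(50deg)
= -1*0.7660 + (-3)*0.6428
= -2.69
v' = 1.66*e1 - 2.69*e2


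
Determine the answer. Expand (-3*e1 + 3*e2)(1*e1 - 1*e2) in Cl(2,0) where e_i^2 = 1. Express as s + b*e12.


Expand: (-3*e1 + 3*e2)(1*e1 - 1*e2)
= (-3)*1*e1e1 + (-3)*(-1)*e1e2 + 3*1*e2e1 + 3*(-1)*e2e2
Using e1^2 = e2^2 = 1, e2e1 = -e1e2:
Scalar part s = (-3)*1 + 3*(-1) = -3 + (-3) = -6
Bivector part b = (-3)*(-1) - 3*1 = 3 - 3 = 0
uv = -6 + 0*e12


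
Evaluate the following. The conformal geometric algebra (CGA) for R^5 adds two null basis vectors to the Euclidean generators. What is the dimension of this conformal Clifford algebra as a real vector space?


The conformal model of R^5 uses Cl(6,1): the 5 Euclidean generators plus two extra orthogonal generators e+ (e+^2 = +1) and e- (e-^2 = -1), from which the null vectors e0, einf are built.
Number of generators m = 5 + 2 = 7.
dim Cl(p,q) = 2^m = 2^7 = 128


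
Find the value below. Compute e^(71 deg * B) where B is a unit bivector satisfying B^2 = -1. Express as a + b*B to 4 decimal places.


For a unit bivector B with B^2 = -1, the exponential series gives
e^(theta*B) = cos(theta) + sin(theta)*B (the GA analogue of Euler's formula).
theta = 71 degrees = 1.239184 rad
cos(71 deg) = 0.3256
sin(71 deg) = 0.9455
exp(theta*B) = 0.3256 + 0.9455*B


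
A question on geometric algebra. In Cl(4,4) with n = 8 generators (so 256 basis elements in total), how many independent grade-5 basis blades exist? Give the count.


Number of grade-k basis blades in Cl(p,q) with n = p + q is C(n, k).
n = 4 + 4 = 8
C(8, 5) = 8! / (5! * 3!)
= 40320 / (120 * 6)
= 56


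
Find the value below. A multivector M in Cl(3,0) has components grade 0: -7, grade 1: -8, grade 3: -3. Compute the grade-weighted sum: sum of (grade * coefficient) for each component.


Grade-weighted sum = sum of grade_k * coefficient_k
0*(-7) = 0
1*(-8) = -8
3*(-3) = -9
Total = 0 + (-8) + (-9) = -17


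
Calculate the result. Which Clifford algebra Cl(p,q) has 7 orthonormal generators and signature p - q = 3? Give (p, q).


We need p + q = 7 and p - q = 3.
Adding: 2p = 7 + 3 = 10, so p = 5.
Then q = 7 - 5 = 2.
(p, q) = (5, 2)


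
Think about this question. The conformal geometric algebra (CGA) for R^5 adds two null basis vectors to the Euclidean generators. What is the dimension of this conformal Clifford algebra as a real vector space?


The conformal model of R^5 uses Cl(6,1): the 5 Euclidean generators plus two extra orthogonal generators e+ (e+^2 = +1) and e- (e-^2 = -1), from which the null vectors e0, einf are built.
Number of generators m = 5 + 2 = 7.
dim Cl(p,q) = 2^m = 2^7 = 128


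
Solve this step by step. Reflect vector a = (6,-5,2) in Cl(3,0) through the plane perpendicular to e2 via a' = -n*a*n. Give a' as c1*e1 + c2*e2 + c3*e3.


Reflection formula: a' = -n*a*n, with n = e2 (unit vector, n^2 = 1).
For reflection through hyperplane perp to e2:
The component along e2 flips sign, others stay.
a = (6, -5, 2)
a' = (6, 5, 2)
a' = 6*e1 + 5*e2 + 2*e3


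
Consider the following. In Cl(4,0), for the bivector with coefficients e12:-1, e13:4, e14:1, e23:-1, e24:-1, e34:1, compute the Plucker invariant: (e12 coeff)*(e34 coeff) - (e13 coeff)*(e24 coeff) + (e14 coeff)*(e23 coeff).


Plucker relation: af - be + cd
a*f = (-1)*1 = -1
b*e = 4*(-1) = -4
c*d = 1*(-1) = -1
af - be + cd = -1 - (-4) + (-1)
= 2


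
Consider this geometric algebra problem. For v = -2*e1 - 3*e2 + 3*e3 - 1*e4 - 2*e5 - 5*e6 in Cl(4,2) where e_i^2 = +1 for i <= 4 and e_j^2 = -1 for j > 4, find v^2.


v^2 = sum of c_i^2 * e_i^2
Positive signature terms (e_i^2 = +1): (-2)^2 + (-3)^2 + 3^2 + (-1)^2 = 23
Negative signature terms (e_j^2 = -1): (-2)^2 + (-5)^2 = 29
v^2 = 23 - 29 = -6


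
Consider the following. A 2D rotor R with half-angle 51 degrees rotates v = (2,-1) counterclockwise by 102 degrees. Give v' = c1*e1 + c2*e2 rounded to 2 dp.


Rotor R = cos(51deg) - sin(51deg)*e12
Rotation angle theta = 2 * 51 = 102 degrees
v' = R*v*~R rotates v by theta.
cos(102deg) = -0.2079, sin(102deg) = 0.9781
v'_1 = 2*cos(102deg) - (-1)*sin(102deg)
= 2*(-0.2079) - (-1)*0.9781
= 0.56
v'_2 = 2*sin(102deg) + (-1)*cos(102deg)
= 2*0.9781 + (-1)*(-0.2079)
= 2.16
v' = 0.56*e1 + 2.16*e2


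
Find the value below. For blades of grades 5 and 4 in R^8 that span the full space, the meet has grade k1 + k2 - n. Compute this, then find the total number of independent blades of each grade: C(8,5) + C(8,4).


Meet grade = grade(A) + grade(B) - n
= 5 + 4 - 8 = 1
C(8,5) = 56
C(8,4) = 70
dim_A + dim_B = 56 + 70 = 126


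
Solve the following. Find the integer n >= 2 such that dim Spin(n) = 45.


dim Spin(n) = dim so(n) = n(n-1)/2.
Solve n(n-1)/2 = 45, i.e. n^2 - n - 90 = 0.
Discriminant = 1 + 8*45 = 361
n = (1 + sqrt(361))/2 = (1 + 19)/2 = 10


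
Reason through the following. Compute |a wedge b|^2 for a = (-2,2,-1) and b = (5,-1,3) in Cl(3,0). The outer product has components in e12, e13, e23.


a wedge b = (a1*b2 - a2*b1)*e12 + (a1*b3 - a3*b1)*e13 + (a2*b3 - a3*b2)*e23
e12 coeff: (-2)*(-1) - 2*5 = 2 - 10 = -8
e13 coeff: (-2)*3 - (-1)*5 = -6 - (-5) = -1
e23 coeff: 2*3 - (-1)*(-1) = 6 - 1 = 5
|a wedge b|^2 = (-8)^2 + (-1)^2 + 5^2
= 64 + 1 + 25
= 90


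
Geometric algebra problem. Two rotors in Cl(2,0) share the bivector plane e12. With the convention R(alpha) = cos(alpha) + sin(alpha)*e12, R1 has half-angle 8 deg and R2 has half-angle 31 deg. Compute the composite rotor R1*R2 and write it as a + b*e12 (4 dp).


Same-plane rotors commute and their half-angles add:
R1*R2 = cos(a1 + a2) + sin(a1 + a2)*e12.
a1 + a2 = 8 + 31 = 39 deg
cos(39 deg) = 0.7771
sin(39 deg) = 0.6293
R1*R2 = 0.7771 + 0.6293*e12


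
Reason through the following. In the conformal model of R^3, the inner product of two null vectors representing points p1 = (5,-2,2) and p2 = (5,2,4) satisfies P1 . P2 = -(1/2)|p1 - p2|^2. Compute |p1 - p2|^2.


p1 - p2 = (0, -4, -2)
|p1 - p2|^2 = 0^2 + (-4)^2 + (-2)^2
= 0 + 16 + 4
= 20


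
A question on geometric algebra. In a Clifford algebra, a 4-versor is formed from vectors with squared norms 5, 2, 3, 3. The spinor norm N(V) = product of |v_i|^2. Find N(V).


Spinor norm N(V) = |v1|^2 * |v2|^2 * ... * |v4|^2
= 5 * 2 * 3 * 3
Running product: 5, 10, 30, 90
N(V) = 90


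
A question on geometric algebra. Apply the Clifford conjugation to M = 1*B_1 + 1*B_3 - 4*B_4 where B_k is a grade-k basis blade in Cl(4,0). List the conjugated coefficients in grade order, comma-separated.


Clifford conjugate sign for grade k: (-1)^(k(k+1)/2)
Grade 1: (-1)^(1*2/2) = (-1)^1 = -1, coeff 1 -> -1
Grade 3: (-1)^(3*4/2) = (-1)^6 = 1, coeff 1 -> 1
Grade 4: (-1)^(4*5/2) = (-1)^10 = 1, coeff -4 -> -4
Conjugated coefficients: -1, 1, -4


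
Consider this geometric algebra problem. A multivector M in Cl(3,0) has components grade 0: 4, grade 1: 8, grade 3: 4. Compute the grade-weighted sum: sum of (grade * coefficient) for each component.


Grade-weighted sum = sum of grade_k * coefficient_k
0*4 = 0
1*8 = 8
3*4 = 12
Total = 0 + 8 + 12 = 20


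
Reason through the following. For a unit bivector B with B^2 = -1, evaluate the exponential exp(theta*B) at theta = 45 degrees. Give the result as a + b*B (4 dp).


For a unit bivector B with B^2 = -1, the exponential series gives
e^(theta*B) = cos(theta) + sin(theta)*B (the GA analogue of Euler's formula).
theta = 45 degrees = 0.785398 rad
cos(45 deg) = 0.7071
sin(45 deg) = 0.7071
exp(theta*B) = 0.7071 + 0.7071*B


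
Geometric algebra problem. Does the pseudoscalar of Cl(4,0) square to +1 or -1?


The pseudoscalar I = e1...e_n (product of all n generators) of Cl(p,q) satisfies I^2 = (-1)^(q + n(n-1)/2).
p = 4, q = 0, n = p + q = 4
n(n-1)/2 = 4 * 3 / 2 = 6
Exponent = q + n(n-1)/2 = 0 + 6 = 6
I^2 = (-1)^6 = +1


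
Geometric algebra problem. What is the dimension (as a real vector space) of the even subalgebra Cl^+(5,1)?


Even subalgebra dimension = 2^(n-1)
n = 5 + 1 = 6
2^(6 - 1) = 2^5 = 32
Verification: sum of C(6,k) for even k = 1 + 15 + 15 + 1 = 32
Result = 32


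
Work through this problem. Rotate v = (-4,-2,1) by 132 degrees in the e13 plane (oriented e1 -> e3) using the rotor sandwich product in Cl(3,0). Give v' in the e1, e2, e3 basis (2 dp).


Rotor R = cos(66deg) - sin(66deg)*e13
Rotation angle theta = 2 * 66 = 132 degrees in the e13 plane (e1 -> e3).
The component perpendicular to the plane (e2) is invariant: v'_2 = v2 = -2.00
cos(132deg) = -0.6691, sin(132deg) = 0.7431
v'_1 = v1*cos(theta) - v3*sin(theta) = -4*(-0.6691) - 1*0.7431 = 1.93
v'_3 = v1*sin(theta) + v3*cos(theta) = -4*0.7431 + 1*(-0.6691) = -3.64
v' = 1.93*e1 - 2.00*e2 - 3.64*e3


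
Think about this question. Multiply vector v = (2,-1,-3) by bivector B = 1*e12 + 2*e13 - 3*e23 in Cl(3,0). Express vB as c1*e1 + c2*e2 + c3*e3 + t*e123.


vB has grade-1 (vector) and grade-3 (trivector) parts: vB = (v _| B) + (v ^ B).
Vector part <vB>_1:
  e1: -v2*b12 - v3*b13 = -(-1)*(1) - (-3)*(2) = 7
  e2: v1*b12 - v3*b23 = (2)*(1) - (-3)*(-3) = -7
  e3: v1*b13 + v2*b23 = (2)*(2) + (-1)*(-3) = 7
Trivector part <vB>_3:
  e123: v1*b23 - v2*b13 + v3*b12 = (2)*(-3) - (-1)*(2) + (-3)*(1) = -7
vB = 7*e1 - 7*e2 + 7*e3 - 7*e123


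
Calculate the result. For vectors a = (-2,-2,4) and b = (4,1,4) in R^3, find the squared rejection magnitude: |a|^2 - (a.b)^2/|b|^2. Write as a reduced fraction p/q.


|a|^2 = (-2)^2 + (-2)^2 + 4^2 = 24
|b|^2 = 4^2 + 1^2 + 4^2 = 33
a . b = (-2)*4 + (-2)*1 + 4*4 = 6
(a.b)^2 = 6^2 = 36
|rej|^2 = 24 - 36/33
= (792 - 36)/33
= 756/33
In lowest terms: 252/11


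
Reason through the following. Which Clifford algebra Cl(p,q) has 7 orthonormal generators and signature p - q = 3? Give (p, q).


We need p + q = 7 and p - q = 3.
Adding: 2p = 7 + 3 = 10, so p = 5.
Then q = 7 - 5 = 2.
(p, q) = (5, 2)


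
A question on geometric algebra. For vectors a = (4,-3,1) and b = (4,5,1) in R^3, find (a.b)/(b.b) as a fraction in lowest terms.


Projection coefficient = (a . b) / (b . b)
a . b = 4*4 + (-3)*5 + 1*1
= 16 + (-15) + 1 = 2
b . b = 4^2 + 5^2 + 1^2
= 16 + 25 + 1 = 42
Coefficient = 2/42
In lowest terms: 1/21


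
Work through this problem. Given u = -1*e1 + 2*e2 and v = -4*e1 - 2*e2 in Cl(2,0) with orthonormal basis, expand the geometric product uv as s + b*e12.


Expand: (-1*e1 + 2*e2)(-4*e1 - 2*e2)
= (-1)*(-4)*e1e1 + (-1)*(-2)*e1e2 + 2*(-4)*e2e1 + 2*(-2)*e2e2
Using e1^2 = e2^2 = 1, e2e1 = -e1e2:
Scalar part s = (-1)*(-4) + 2*(-2) = 4 + (-4) = 0
Bivector part b = (-1)*(-2) - 2*(-4) = 2 - (-8) = 10
uv = 0 + 10*e12


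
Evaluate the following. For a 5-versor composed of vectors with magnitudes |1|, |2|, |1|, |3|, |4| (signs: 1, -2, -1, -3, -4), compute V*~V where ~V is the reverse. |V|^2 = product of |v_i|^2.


Each vector v_i has |v_i|^2 = s_i^2
Squared scales: 1^2 = 1, (-2)^2 = 4, (-1)^2 = 1, (-3)^2 = 9, (-4)^2 = 16
|V|^2 = 1 * 4 * 1 * 9 * 16
= 576


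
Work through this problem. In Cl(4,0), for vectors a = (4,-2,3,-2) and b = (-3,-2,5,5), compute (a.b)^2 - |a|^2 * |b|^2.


a . b = 4*(-3) + (-2)*(-2) + 3*5 + (-2)*5
= -12 + 4 + 15 + (-10) = -3
|a|^2 = 4^2 + (-2)^2 + 3^2 + (-2)^2 = 33
|b|^2 = (-3)^2 + (-2)^2 + 5^2 + 5^2 = 63
(a.b)^2 = (-3)^2 = 9
|a|^2 * |b|^2 = 33 * 63 = 2079
Result = 9 - 2079 = -2070


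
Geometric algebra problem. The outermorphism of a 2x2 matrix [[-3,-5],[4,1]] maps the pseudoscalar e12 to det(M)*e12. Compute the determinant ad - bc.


The outermorphism of a linear map f sends e1^e2 to f(e1)^f(e2).
f(e1) = -3*e1 + 4*e2
f(e2) = -5*e1 + 1*e2
f(e1) ^ f(e2) = (-3*e1 + 4*e2) ^ (-5*e1 + 1*e2)
= (-3)*1*e12 + 4*(-5)*e21
= (-3 - (-20))*e12
= 17*e12
Coefficient = 17


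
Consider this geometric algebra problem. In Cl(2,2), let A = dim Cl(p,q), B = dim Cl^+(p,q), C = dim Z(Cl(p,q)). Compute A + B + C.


n = 2 + 2 = 4
Total dim = 2^4 = 16
Even subalgebra dim = 2^3 = 8
n is even, so center dim = 1
Sum = 16 + 8 + 1 = 25


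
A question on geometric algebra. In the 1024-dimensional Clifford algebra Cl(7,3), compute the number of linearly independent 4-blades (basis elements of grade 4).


Number of grade-k basis blades in Cl(p,q) with n = p + q is C(n, k).
n = 7 + 3 = 10
C(10, 4) = 10! / (4! * 6!)
= 3628800 / (24 * 720)
= 210


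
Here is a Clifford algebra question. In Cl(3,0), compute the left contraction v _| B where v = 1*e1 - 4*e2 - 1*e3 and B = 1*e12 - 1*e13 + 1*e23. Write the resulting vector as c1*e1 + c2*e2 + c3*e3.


Left contraction v _| B = <vB>_1 (grade-1 part of the geometric product vB).
Using e1_|e12 = e2, e2_|e12 = -e1, e1_|e13 = e3, e3_|e13 = -e1, e2_|e23 = e3, e3_|e23 = -e2:
e1 coeff: -v2*b12 - v3*b13 = -(-4)*(1) - (-1)*(-1) = 3
e2 coeff: v1*b12 - v3*b23 = (1)*(1) - (-1)*(1) = 2
e3 coeff: v1*b13 + v2*b23 = (1)*(-1) + (-4)*(1) = -5
v _| B = 3*e1 + 2*e2 - 5*e3


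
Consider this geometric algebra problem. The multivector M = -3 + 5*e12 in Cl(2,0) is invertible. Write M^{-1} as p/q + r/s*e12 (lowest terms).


M = -3 + 5*e12, where e12^2 = -1.
Since M commutes with its reverse ~M = a - b*e12, M * ~M = a^2 - b^2*e12^2 = a^2 + b^2.
So M^{-1} = ~M / (a^2 + b^2) = (a - b*e12)/(a^2 + b^2).
a^2 + b^2 = 9 + 25 = 34
Scalar part = -3/34 = -3/34
Bivector coeff = -5/34 = -5/34
M^{-1} = -3/34 - 5/34*e12


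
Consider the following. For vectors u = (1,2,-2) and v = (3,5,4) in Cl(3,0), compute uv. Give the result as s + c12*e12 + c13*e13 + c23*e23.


In Cl(3,0): e_i^2 = 1, e_ie_j = -e_je_i for i != j.
Scalar part = u . v = 1*3 + 2*5 + (-2)*4
= 3 + 10 + (-8) = 5
e12 coeff = 1*5 - 2*3 = 5 - 6 = -1
e13 coeff = 1*4 - (-2)*3 = 4 - (-6) = 10
e23 coeff = 2*4 - (-2)*5 = 8 - (-10) = 18
uv = 5 - 1*e12 + 10*e13 + 18*e23


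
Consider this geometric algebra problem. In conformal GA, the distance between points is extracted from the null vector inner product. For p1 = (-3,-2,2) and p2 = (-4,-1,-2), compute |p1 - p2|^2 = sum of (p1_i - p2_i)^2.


p1 - p2 = (1, -1, 4)
|p1 - p2|^2 = 1^2 + (-1)^2 + 4^2
= 1 + 1 + 16
= 18


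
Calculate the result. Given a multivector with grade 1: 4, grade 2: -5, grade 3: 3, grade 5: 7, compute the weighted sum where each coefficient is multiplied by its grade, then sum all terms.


Grade-weighted sum = sum of grade_k * coefficient_k
1*4 = 4
2*(-5) = -10
3*3 = 9
5*7 = 35
Total = 4 + (-10) + 9 + 35 = 38


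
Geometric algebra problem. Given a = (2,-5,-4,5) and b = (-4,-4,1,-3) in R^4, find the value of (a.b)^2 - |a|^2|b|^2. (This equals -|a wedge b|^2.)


a . b = 2*(-4) + (-5)*(-4) + (-4)*1 + 5*(-3)
= -8 + 20 + (-4) + (-15) = -7
|a|^2 = 2^2 + (-5)^2 + (-4)^2 + 5^2 = 70
|b|^2 = (-4)^2 + (-4)^2 + 1^2 + (-3)^2 = 42
(a.b)^2 = (-7)^2 = 49
|a|^2 * |b|^2 = 70 * 42 = 2940
Result = 49 - 2940 = -2891


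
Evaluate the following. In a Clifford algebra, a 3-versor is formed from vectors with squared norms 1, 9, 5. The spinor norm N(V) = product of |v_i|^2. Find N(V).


Spinor norm N(V) = |v1|^2 * |v2|^2 * ... * |v3|^2
= 1 * 9 * 5
Running product: 1, 9, 45
N(V) = 45


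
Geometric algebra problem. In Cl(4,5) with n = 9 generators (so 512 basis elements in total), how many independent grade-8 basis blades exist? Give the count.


Number of grade-k basis blades in Cl(p,q) with n = p + q is C(n, k).
n = 4 + 5 = 9
C(9, 8) = 9! / (8! * 1!)
= 362880 / (40320 * 1)
= 9


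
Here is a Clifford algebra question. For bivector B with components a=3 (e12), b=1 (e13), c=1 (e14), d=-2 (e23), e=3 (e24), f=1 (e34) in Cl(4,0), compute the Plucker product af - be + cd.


Plucker relation: af - be + cd
a*f = 3*1 = 3
b*e = 1*3 = 3
c*d = 1*(-2) = -2
af - be + cd = 3 - 3 + (-2)
= -2


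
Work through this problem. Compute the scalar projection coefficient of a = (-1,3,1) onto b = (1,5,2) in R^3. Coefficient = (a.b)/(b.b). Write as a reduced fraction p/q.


Projection coefficient = (a . b) / (b . b)
a . b = (-1)*1 + 3*5 + 1*2
= -1 + 15 + 2 = 16
b . b = 1^2 + 5^2 + 2^2
= 1 + 25 + 4 = 30
Coefficient = 16/30
In lowest terms: 8/15


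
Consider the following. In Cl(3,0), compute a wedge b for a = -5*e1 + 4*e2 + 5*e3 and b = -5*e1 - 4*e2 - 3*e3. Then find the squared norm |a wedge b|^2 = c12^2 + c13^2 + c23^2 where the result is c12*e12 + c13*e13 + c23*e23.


a wedge b = (a1*b2 - a2*b1)*e12 + (a1*b3 - a3*b1)*e13 + (a2*b3 - a3*b2)*e23
e12 coeff: (-5)*(-4) - 4*(-5) = 20 - (-20) = 40
e13 coeff: (-5)*(-3) - 5*(-5) = 15 - (-25) = 40
e23 coeff: 4*(-3) - 5*(-4) = -12 - (-20) = 8
|a wedge b|^2 = 40^2 + 40^2 + 8^2
= 1600 + 1600 + 64
= 3264


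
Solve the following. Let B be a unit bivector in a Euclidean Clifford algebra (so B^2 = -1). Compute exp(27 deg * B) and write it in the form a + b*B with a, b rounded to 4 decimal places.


For a unit bivector B with B^2 = -1, the exponential series gives
e^(theta*B) = cos(theta) + sin(theta)*B (the GA analogue of Euler's formula).
theta = 27 degrees = 0.471239 rad
cos(27 deg) = 0.8910
sin(27 deg) = 0.4540
exp(theta*B) = 0.8910 + 0.4540*B


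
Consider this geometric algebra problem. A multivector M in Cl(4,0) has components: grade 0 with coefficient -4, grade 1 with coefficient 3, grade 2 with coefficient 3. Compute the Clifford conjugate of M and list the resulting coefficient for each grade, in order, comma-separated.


Clifford conjugate sign for grade k: (-1)^(k(k+1)/2)
Grade 0: (-1)^(0*1/2) = (-1)^0 = 1, coeff -4 -> -4
Grade 1: (-1)^(1*2/2) = (-1)^1 = -1, coeff 3 -> -3
Grade 2: (-1)^(2*3/2) = (-1)^3 = -1, coeff 3 -> -3
Conjugated coefficients: -4, -3, -3


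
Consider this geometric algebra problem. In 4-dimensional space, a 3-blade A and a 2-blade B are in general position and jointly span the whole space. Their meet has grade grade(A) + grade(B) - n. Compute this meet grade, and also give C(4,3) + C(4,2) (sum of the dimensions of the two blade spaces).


Meet grade = grade(A) + grade(B) - n
= 3 + 2 - 4 = 1
C(4,3) = 4
C(4,2) = 6
dim_A + dim_B = 4 + 6 = 10


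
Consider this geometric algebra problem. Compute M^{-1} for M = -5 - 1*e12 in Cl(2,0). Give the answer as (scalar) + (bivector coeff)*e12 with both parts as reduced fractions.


M = -5 - 1*e12, where e12^2 = -1.
Since M commutes with its reverse ~M = a - b*e12, M * ~M = a^2 - b^2*e12^2 = a^2 + b^2.
So M^{-1} = ~M / (a^2 + b^2) = (a - b*e12)/(a^2 + b^2).
a^2 + b^2 = 25 + 1 = 26
Scalar part = -5/26 = -5/26
Bivector coeff = 1/26 = 1/26
M^{-1} = -5/26 + 1/26*e12


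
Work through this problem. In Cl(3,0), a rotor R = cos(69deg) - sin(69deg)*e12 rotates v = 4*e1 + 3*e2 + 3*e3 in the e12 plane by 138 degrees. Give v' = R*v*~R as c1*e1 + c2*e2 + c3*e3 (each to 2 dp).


Rotor R = cos(69deg) - sin(69deg)*e12
Rotation angle theta = 2 * 69 = 138 degrees in the e12 plane (e1 -> e2).
The component perpendicular to the plane (e3) is invariant: v'_3 = v3 = 3.00
cos(138deg) = -0.7431, sin(138deg) = 0.6691
v'_1 = v1*cos(theta) - v2*sin(theta) = 4*(-0.7431) - 3*0.6691 = -4.98
v'_2 = v1*sin(theta) + v2*cos(theta) = 4*0.6691 + 3*(-0.7431) = 0.45
v' = -4.98*e1 + 0.45*e2 + 3.00*e3


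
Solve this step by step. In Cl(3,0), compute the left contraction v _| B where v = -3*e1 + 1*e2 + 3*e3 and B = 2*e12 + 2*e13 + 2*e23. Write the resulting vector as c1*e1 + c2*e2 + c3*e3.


Left contraction v _| B = <vB>_1 (grade-1 part of the geometric product vB).
Using e1_|e12 = e2, e2_|e12 = -e1, e1_|e13 = e3, e3_|e13 = -e1, e2_|e23 = e3, e3_|e23 = -e2:
e1 coeff: -v2*b12 - v3*b13 = -(1)*(2) - (3)*(2) = -8
e2 coeff: v1*b12 - v3*b23 = (-3)*(2) - (3)*(2) = -12
e3 coeff: v1*b13 + v2*b23 = (-3)*(2) + (1)*(2) = -4
v _| B = -8*e1 - 12*e2 - 4*e3


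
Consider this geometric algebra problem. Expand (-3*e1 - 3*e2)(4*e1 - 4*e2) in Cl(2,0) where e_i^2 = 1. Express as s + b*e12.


Expand: (-3*e1 - 3*e2)(4*e1 - 4*e2)
= (-3)*4*e1e1 + (-3)*(-4)*e1e2 + (-3)*4*e2e1 + (-3)*(-4)*e2e2
Using e1^2 = e2^2 = 1, e2e1 = -e1e2:
Scalar part s = (-3)*4 + (-3)*(-4) = -12 + 12 = 0
Bivector part b = (-3)*(-4) - (-3)*4 = 12 - (-12) = 24
uv = 0 + 24*e12


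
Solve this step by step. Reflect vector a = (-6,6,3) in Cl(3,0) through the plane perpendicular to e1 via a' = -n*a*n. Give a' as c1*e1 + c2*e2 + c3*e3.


Reflection formula: a' = -n*a*n, with n = e1 (unit vector, n^2 = 1).
For reflection through hyperplane perp to e1:
The component along e1 flips sign, others stay.
a = (-6, 6, 3)
a' = (6, 6, 3)
a' = 6*e1 + 6*e2 + 3*e3


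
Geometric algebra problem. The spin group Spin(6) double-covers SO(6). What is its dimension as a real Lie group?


Spin(n) double-covers SO(n); both have Lie algebra so(n) of dimension n(n-1)/2.
n = 6
n(n-1) = 6 * 5 = 30
dim Spin(6) = 30/2 = 15


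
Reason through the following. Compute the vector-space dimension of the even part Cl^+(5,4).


Even subalgebra dimension = 2^(n-1)
n = 5 + 4 = 9
2^(9 - 1) = 2^8 = 256
Verification: sum of C(9,k) for even k = 1 + 36 + 126 + 84 + 9 = 256
Result = 256


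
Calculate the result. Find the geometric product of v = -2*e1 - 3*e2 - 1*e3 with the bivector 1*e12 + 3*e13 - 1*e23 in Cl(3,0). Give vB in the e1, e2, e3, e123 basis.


vB has grade-1 (vector) and grade-3 (trivector) parts: vB = (v _| B) + (v ^ B).
Vector part <vB>_1:
  e1: -v2*b12 - v3*b13 = -(-3)*(1) - (-1)*(3) = 6
  e2: v1*b12 - v3*b23 = (-2)*(1) - (-1)*(-1) = -3
  e3: v1*b13 + v2*b23 = (-2)*(3) + (-3)*(-1) = -3
Trivector part <vB>_3:
  e123: v1*b23 - v2*b13 + v3*b12 = (-2)*(-1) - (-3)*(3) + (-1)*(1) = 10
vB = 6*e1 - 3*e2 - 3*e3 + 10*e123


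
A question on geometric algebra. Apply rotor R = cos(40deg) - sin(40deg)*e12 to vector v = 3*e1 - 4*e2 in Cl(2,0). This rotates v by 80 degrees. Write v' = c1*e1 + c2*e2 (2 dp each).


Rotor R = cos(40deg) - sin(40deg)*e12
Rotation angle theta = 2 * 40 = 80 degrees
v' = R*v*~R rotates v by theta.
cos(80deg) = 0.1736, sin(80deg) = 0.9848
v'_1 = 3*cos(80deg) - (-4)*sin(80deg)
= 3*0.1736 - (-4)*0.9848
= 4.46
v'_2 = 3*sin(80deg) + (-4)*cos(80deg)
= 3*0.9848 + (-4)*0.1736
= 2.26
v' = 4.46*e1 + 2.26*e2


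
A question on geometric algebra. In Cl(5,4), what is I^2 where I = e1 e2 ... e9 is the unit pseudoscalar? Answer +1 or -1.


The pseudoscalar I = e1...e_n (product of all n generators) of Cl(p,q) satisfies I^2 = (-1)^(q + n(n-1)/2).
p = 5, q = 4, n = p + q = 9
n(n-1)/2 = 9 * 8 / 2 = 36
Exponent = q + n(n-1)/2 = 4 + 36 = 40
I^2 = (-1)^40 = +1


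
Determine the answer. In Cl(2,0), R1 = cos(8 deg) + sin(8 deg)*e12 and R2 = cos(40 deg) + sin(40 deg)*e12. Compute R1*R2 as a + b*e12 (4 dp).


Same-plane rotors commute and their half-angles add:
R1*R2 = cos(a1 + a2) + sin(a1 + a2)*e12.
a1 + a2 = 8 + 40 = 48 deg
cos(48 deg) = 0.6691
sin(48 deg) = 0.7431
R1*R2 = 0.6691 + 0.7431*e12


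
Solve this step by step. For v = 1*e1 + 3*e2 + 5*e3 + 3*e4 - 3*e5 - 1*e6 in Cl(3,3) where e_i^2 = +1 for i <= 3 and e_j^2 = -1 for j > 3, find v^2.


v^2 = sum of c_i^2 * e_i^2
Positive signature terms (e_i^2 = +1): 1^2 + 3^2 + 5^2 = 35
Negative signature terms (e_j^2 = -1): 3^2 + (-3)^2 + (-1)^2 = 19
v^2 = 35 - 19 = 16


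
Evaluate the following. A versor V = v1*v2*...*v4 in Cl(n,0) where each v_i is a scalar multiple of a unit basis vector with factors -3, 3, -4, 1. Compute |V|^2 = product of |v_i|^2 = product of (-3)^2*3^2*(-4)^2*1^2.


Each vector v_i has |v_i|^2 = s_i^2
Squared scales: (-3)^2 = 9, 3^2 = 9, (-4)^2 = 16, 1^2 = 1
|V|^2 = 9 * 9 * 16 * 1
= 1296


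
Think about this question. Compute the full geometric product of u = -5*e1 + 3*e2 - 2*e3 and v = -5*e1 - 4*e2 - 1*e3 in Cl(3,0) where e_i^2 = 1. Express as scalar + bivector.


In Cl(3,0): e_i^2 = 1, e_ie_j = -e_je_i for i != j.
Scalar part = u . v = (-5)*(-5) + 3*(-4) + (-2)*(-1)
= 25 + (-12) + 2 = 15
e12 coeff = (-5)*(-4) - 3*(-5) = 20 - (-15) = 35
e13 coeff = (-5)*(-1) - (-2)*(-5) = 5 - 10 = -5
e23 coeff = 3*(-1) - (-2)*(-4) = -3 - 8 = -11
uv = 15 + 35*e12 - 5*e13 - 11*e23


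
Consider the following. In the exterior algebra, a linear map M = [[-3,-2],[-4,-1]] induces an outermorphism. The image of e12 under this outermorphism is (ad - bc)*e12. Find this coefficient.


The outermorphism of a linear map f sends e1^e2 to f(e1)^f(e2).
f(e1) = -3*e1 - 4*e2
f(e2) = -2*e1 - 1*e2
f(e1) ^ f(e2) = (-3*e1 - 4*e2) ^ (-2*e1 - 1*e2)
= (-3)*(-1)*e12 + (-4)*(-2)*e21
= (3 - 8)*e12
= -5*e12
Coefficient = -5


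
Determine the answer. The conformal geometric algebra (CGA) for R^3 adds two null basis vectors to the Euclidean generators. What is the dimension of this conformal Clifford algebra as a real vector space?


The conformal model of R^3 uses Cl(4,1): the 3 Euclidean generators plus two extra orthogonal generators e+ (e+^2 = +1) and e- (e-^2 = -1), from which the null vectors e0, einf are built.
Number of generators m = 3 + 2 = 5.
dim Cl(p,q) = 2^m = 2^5 = 32


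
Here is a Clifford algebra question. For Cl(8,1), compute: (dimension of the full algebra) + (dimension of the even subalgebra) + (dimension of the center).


n = 8 + 1 = 9
Total dim = 2^9 = 512
Even subalgebra dim = 2^8 = 256
n is odd, so center dim = 2
Sum = 512 + 256 + 2 = 770
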